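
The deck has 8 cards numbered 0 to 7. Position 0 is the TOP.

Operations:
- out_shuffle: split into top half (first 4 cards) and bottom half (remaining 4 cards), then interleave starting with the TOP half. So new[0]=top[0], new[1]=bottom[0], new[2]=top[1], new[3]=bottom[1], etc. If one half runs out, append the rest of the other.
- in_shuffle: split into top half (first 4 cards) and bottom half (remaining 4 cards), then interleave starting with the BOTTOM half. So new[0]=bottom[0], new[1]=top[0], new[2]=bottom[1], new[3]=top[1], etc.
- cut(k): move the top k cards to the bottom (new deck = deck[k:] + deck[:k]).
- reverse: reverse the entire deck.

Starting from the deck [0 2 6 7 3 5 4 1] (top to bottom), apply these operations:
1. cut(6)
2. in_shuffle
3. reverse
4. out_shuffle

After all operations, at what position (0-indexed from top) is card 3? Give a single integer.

Answer: 6

Derivation:
After op 1 (cut(6)): [4 1 0 2 6 7 3 5]
After op 2 (in_shuffle): [6 4 7 1 3 0 5 2]
After op 3 (reverse): [2 5 0 3 1 7 4 6]
After op 4 (out_shuffle): [2 1 5 7 0 4 3 6]
Card 3 is at position 6.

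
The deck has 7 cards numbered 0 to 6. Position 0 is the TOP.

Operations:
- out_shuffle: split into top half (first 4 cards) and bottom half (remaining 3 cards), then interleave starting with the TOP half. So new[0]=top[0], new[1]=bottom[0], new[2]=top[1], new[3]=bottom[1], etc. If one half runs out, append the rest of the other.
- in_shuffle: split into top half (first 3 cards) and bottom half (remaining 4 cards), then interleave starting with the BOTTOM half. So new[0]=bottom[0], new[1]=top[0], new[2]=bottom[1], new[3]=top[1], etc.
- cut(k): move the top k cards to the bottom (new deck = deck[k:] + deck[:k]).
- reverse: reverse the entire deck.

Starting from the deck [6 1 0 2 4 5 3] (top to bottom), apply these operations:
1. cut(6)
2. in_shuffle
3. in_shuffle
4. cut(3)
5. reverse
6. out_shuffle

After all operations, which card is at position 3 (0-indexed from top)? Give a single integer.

After op 1 (cut(6)): [3 6 1 0 2 4 5]
After op 2 (in_shuffle): [0 3 2 6 4 1 5]
After op 3 (in_shuffle): [6 0 4 3 1 2 5]
After op 4 (cut(3)): [3 1 2 5 6 0 4]
After op 5 (reverse): [4 0 6 5 2 1 3]
After op 6 (out_shuffle): [4 2 0 1 6 3 5]
Position 3: card 1.

Answer: 1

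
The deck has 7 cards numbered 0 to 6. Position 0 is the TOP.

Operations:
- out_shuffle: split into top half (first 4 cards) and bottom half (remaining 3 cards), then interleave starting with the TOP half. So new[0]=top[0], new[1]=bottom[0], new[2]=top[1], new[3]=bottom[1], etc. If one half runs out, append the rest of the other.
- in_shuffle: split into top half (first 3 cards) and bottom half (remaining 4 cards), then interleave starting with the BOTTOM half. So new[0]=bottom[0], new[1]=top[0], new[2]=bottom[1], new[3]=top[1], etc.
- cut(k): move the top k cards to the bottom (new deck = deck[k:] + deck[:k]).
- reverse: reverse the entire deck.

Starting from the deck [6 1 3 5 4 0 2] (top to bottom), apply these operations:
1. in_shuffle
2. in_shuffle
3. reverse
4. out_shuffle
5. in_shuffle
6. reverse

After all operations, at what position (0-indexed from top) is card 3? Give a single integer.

After op 1 (in_shuffle): [5 6 4 1 0 3 2]
After op 2 (in_shuffle): [1 5 0 6 3 4 2]
After op 3 (reverse): [2 4 3 6 0 5 1]
After op 4 (out_shuffle): [2 0 4 5 3 1 6]
After op 5 (in_shuffle): [5 2 3 0 1 4 6]
After op 6 (reverse): [6 4 1 0 3 2 5]
Card 3 is at position 4.

Answer: 4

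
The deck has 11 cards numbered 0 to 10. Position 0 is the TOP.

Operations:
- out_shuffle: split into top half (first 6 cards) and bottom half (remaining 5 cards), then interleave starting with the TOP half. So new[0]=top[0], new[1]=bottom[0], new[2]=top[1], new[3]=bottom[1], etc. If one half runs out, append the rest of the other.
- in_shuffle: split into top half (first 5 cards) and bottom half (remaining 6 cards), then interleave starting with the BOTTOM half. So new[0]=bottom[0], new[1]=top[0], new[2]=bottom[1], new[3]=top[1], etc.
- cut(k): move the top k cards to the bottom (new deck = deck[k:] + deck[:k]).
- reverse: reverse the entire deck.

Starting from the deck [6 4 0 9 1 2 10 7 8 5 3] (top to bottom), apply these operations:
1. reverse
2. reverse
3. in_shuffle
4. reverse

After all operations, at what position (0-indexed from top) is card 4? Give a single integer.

After op 1 (reverse): [3 5 8 7 10 2 1 9 0 4 6]
After op 2 (reverse): [6 4 0 9 1 2 10 7 8 5 3]
After op 3 (in_shuffle): [2 6 10 4 7 0 8 9 5 1 3]
After op 4 (reverse): [3 1 5 9 8 0 7 4 10 6 2]
Card 4 is at position 7.

Answer: 7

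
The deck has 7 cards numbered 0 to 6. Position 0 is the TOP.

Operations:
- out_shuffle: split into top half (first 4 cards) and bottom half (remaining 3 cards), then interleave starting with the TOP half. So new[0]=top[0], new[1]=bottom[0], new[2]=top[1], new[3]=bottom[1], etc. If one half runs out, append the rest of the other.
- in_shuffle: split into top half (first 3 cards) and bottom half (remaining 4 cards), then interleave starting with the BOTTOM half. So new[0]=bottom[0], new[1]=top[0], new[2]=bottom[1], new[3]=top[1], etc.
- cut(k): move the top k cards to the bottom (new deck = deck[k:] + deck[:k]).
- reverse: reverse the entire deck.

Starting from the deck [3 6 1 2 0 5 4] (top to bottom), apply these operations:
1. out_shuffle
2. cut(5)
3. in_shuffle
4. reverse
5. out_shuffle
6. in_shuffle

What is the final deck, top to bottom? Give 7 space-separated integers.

After op 1 (out_shuffle): [3 0 6 5 1 4 2]
After op 2 (cut(5)): [4 2 3 0 6 5 1]
After op 3 (in_shuffle): [0 4 6 2 5 3 1]
After op 4 (reverse): [1 3 5 2 6 4 0]
After op 5 (out_shuffle): [1 6 3 4 5 0 2]
After op 6 (in_shuffle): [4 1 5 6 0 3 2]

Answer: 4 1 5 6 0 3 2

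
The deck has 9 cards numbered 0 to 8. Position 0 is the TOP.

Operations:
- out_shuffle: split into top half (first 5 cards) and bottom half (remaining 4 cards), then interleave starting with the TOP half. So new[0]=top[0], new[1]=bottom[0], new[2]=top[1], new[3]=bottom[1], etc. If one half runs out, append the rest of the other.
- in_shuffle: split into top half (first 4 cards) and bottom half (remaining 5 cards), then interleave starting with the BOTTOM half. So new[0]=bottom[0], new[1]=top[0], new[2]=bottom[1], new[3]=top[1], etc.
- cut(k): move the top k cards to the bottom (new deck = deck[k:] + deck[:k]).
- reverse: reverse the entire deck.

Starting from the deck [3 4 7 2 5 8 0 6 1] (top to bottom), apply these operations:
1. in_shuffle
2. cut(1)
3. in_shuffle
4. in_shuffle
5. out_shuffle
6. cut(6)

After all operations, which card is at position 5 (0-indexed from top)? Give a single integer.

After op 1 (in_shuffle): [5 3 8 4 0 7 6 2 1]
After op 2 (cut(1)): [3 8 4 0 7 6 2 1 5]
After op 3 (in_shuffle): [7 3 6 8 2 4 1 0 5]
After op 4 (in_shuffle): [2 7 4 3 1 6 0 8 5]
After op 5 (out_shuffle): [2 6 7 0 4 8 3 5 1]
After op 6 (cut(6)): [3 5 1 2 6 7 0 4 8]
Position 5: card 7.

Answer: 7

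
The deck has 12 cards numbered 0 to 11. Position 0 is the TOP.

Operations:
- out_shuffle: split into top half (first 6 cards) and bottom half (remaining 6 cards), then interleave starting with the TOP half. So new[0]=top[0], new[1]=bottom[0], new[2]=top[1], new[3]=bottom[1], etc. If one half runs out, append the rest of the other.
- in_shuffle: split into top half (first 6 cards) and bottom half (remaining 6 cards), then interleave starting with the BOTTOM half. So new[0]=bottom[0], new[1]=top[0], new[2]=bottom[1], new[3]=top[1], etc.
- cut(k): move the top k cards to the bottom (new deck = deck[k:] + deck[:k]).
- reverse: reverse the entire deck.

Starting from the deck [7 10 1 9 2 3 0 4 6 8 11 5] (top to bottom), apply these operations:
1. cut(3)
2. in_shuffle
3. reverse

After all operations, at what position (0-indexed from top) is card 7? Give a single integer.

Answer: 5

Derivation:
After op 1 (cut(3)): [9 2 3 0 4 6 8 11 5 7 10 1]
After op 2 (in_shuffle): [8 9 11 2 5 3 7 0 10 4 1 6]
After op 3 (reverse): [6 1 4 10 0 7 3 5 2 11 9 8]
Card 7 is at position 5.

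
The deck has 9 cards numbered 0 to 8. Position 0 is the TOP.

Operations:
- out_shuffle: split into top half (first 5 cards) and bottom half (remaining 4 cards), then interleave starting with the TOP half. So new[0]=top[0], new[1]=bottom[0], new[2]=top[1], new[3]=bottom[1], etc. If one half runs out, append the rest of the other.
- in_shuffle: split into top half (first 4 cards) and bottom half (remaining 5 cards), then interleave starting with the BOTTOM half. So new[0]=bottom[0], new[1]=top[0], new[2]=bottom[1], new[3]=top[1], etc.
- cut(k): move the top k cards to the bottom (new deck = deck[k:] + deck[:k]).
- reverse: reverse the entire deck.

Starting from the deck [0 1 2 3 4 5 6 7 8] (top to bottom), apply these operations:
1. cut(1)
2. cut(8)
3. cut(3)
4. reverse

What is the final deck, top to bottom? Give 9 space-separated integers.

After op 1 (cut(1)): [1 2 3 4 5 6 7 8 0]
After op 2 (cut(8)): [0 1 2 3 4 5 6 7 8]
After op 3 (cut(3)): [3 4 5 6 7 8 0 1 2]
After op 4 (reverse): [2 1 0 8 7 6 5 4 3]

Answer: 2 1 0 8 7 6 5 4 3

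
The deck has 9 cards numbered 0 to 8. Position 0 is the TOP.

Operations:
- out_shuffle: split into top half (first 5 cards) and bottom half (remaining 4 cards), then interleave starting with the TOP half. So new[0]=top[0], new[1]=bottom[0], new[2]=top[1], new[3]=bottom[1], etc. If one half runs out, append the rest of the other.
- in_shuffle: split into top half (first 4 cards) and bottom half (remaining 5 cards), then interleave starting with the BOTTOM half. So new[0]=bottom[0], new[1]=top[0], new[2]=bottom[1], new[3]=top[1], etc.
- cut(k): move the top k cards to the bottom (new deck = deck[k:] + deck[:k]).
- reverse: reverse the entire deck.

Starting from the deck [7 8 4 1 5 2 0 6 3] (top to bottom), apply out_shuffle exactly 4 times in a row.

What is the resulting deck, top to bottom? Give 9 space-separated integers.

After op 1 (out_shuffle): [7 2 8 0 4 6 1 3 5]
After op 2 (out_shuffle): [7 6 2 1 8 3 0 5 4]
After op 3 (out_shuffle): [7 3 6 0 2 5 1 4 8]
After op 4 (out_shuffle): [7 5 3 1 6 4 0 8 2]

Answer: 7 5 3 1 6 4 0 8 2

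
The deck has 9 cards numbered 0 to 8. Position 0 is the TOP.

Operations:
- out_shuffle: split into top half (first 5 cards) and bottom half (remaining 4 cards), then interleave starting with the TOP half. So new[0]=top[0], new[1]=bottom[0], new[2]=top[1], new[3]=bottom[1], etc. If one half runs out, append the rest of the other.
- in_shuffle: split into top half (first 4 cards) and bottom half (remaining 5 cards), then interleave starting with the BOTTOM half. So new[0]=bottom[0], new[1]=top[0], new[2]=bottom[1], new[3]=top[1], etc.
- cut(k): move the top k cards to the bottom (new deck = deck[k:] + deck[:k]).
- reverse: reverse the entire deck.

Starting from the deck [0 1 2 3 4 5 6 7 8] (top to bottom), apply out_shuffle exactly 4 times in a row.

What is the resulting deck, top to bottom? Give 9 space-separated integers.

Answer: 0 4 8 3 7 2 6 1 5

Derivation:
After op 1 (out_shuffle): [0 5 1 6 2 7 3 8 4]
After op 2 (out_shuffle): [0 7 5 3 1 8 6 4 2]
After op 3 (out_shuffle): [0 8 7 6 5 4 3 2 1]
After op 4 (out_shuffle): [0 4 8 3 7 2 6 1 5]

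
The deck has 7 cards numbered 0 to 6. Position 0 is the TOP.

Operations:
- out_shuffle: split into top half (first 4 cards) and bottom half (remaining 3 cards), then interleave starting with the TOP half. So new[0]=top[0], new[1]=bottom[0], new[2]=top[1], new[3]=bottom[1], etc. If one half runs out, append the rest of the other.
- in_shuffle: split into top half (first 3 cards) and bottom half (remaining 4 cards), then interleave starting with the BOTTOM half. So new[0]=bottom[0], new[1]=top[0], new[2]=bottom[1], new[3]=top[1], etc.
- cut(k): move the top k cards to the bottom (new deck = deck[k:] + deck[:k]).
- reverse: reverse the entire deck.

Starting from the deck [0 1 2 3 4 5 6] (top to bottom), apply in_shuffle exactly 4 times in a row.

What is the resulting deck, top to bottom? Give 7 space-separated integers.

Answer: 3 0 4 1 5 2 6

Derivation:
After op 1 (in_shuffle): [3 0 4 1 5 2 6]
After op 2 (in_shuffle): [1 3 5 0 2 4 6]
After op 3 (in_shuffle): [0 1 2 3 4 5 6]
After op 4 (in_shuffle): [3 0 4 1 5 2 6]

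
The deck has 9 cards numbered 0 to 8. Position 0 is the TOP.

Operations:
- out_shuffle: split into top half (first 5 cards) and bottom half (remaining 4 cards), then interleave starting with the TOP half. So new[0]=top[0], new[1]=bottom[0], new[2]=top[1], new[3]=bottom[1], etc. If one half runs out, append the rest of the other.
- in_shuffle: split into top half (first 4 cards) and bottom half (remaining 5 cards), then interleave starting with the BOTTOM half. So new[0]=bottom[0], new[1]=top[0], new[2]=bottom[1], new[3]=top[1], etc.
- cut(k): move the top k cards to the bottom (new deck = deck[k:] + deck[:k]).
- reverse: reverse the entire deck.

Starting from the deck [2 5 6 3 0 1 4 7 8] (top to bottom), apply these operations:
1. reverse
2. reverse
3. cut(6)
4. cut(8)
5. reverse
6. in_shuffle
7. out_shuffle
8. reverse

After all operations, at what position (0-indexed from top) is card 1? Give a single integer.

Answer: 1

Derivation:
After op 1 (reverse): [8 7 4 1 0 3 6 5 2]
After op 2 (reverse): [2 5 6 3 0 1 4 7 8]
After op 3 (cut(6)): [4 7 8 2 5 6 3 0 1]
After op 4 (cut(8)): [1 4 7 8 2 5 6 3 0]
After op 5 (reverse): [0 3 6 5 2 8 7 4 1]
After op 6 (in_shuffle): [2 0 8 3 7 6 4 5 1]
After op 7 (out_shuffle): [2 6 0 4 8 5 3 1 7]
After op 8 (reverse): [7 1 3 5 8 4 0 6 2]
Card 1 is at position 1.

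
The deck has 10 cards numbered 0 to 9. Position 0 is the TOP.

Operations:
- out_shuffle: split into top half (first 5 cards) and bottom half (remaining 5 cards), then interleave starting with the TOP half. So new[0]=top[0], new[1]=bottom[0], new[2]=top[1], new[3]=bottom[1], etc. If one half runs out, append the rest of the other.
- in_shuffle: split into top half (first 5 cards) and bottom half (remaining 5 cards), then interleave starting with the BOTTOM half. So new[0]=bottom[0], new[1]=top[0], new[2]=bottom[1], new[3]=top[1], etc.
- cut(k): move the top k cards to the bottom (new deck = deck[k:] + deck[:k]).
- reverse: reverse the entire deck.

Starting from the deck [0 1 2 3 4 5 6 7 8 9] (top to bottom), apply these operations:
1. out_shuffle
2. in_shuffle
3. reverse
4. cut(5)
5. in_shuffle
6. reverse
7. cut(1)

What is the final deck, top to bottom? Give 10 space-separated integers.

Answer: 1 0 4 3 6 5 9 8 2 7

Derivation:
After op 1 (out_shuffle): [0 5 1 6 2 7 3 8 4 9]
After op 2 (in_shuffle): [7 0 3 5 8 1 4 6 9 2]
After op 3 (reverse): [2 9 6 4 1 8 5 3 0 7]
After op 4 (cut(5)): [8 5 3 0 7 2 9 6 4 1]
After op 5 (in_shuffle): [2 8 9 5 6 3 4 0 1 7]
After op 6 (reverse): [7 1 0 4 3 6 5 9 8 2]
After op 7 (cut(1)): [1 0 4 3 6 5 9 8 2 7]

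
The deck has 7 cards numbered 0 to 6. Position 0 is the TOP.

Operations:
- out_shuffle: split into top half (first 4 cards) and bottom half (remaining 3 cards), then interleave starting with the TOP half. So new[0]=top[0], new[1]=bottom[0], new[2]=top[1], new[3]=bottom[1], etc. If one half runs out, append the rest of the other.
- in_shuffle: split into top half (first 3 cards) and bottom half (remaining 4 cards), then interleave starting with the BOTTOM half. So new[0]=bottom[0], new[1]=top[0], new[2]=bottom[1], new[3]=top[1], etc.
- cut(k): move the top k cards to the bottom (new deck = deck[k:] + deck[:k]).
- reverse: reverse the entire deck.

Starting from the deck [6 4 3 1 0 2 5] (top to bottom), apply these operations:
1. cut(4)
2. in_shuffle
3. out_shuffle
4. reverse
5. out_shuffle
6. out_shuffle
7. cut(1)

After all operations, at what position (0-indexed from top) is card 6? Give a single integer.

Answer: 2

Derivation:
After op 1 (cut(4)): [0 2 5 6 4 3 1]
After op 2 (in_shuffle): [6 0 4 2 3 5 1]
After op 3 (out_shuffle): [6 3 0 5 4 1 2]
After op 4 (reverse): [2 1 4 5 0 3 6]
After op 5 (out_shuffle): [2 0 1 3 4 6 5]
After op 6 (out_shuffle): [2 4 0 6 1 5 3]
After op 7 (cut(1)): [4 0 6 1 5 3 2]
Card 6 is at position 2.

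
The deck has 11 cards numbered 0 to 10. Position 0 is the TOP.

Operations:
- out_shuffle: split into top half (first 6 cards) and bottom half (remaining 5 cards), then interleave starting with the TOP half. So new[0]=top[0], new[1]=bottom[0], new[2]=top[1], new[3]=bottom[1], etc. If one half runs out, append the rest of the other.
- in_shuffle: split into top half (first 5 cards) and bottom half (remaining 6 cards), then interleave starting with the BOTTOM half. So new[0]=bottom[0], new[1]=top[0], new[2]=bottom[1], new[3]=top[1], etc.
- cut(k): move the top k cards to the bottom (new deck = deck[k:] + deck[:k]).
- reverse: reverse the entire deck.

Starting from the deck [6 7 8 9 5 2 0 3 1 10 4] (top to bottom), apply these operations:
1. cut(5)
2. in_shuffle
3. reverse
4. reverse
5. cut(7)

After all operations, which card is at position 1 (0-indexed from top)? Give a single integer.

Answer: 9

Derivation:
After op 1 (cut(5)): [2 0 3 1 10 4 6 7 8 9 5]
After op 2 (in_shuffle): [4 2 6 0 7 3 8 1 9 10 5]
After op 3 (reverse): [5 10 9 1 8 3 7 0 6 2 4]
After op 4 (reverse): [4 2 6 0 7 3 8 1 9 10 5]
After op 5 (cut(7)): [1 9 10 5 4 2 6 0 7 3 8]
Position 1: card 9.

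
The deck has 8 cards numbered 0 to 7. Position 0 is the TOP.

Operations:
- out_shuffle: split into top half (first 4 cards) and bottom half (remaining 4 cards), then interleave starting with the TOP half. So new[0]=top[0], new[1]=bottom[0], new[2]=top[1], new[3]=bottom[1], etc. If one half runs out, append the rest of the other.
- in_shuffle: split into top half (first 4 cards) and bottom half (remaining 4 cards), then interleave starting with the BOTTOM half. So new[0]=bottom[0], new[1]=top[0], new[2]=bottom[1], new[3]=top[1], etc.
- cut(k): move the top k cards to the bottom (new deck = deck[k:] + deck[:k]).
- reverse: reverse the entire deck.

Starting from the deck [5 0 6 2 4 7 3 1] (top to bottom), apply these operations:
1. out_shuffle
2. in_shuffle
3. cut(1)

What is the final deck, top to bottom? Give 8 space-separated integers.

After op 1 (out_shuffle): [5 4 0 7 6 3 2 1]
After op 2 (in_shuffle): [6 5 3 4 2 0 1 7]
After op 3 (cut(1)): [5 3 4 2 0 1 7 6]

Answer: 5 3 4 2 0 1 7 6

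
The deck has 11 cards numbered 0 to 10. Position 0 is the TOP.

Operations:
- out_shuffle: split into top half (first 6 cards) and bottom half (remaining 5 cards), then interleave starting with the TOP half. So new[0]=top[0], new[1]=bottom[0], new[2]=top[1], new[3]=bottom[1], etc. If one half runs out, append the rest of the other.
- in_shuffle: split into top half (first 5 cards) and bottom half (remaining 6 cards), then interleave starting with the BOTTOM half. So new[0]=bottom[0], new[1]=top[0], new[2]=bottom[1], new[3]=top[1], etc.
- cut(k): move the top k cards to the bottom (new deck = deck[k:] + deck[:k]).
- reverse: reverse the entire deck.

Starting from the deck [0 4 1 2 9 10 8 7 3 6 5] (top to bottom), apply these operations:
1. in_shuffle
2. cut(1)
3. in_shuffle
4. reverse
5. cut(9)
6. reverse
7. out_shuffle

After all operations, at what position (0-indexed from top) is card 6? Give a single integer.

Answer: 4

Derivation:
After op 1 (in_shuffle): [10 0 8 4 7 1 3 2 6 9 5]
After op 2 (cut(1)): [0 8 4 7 1 3 2 6 9 5 10]
After op 3 (in_shuffle): [3 0 2 8 6 4 9 7 5 1 10]
After op 4 (reverse): [10 1 5 7 9 4 6 8 2 0 3]
After op 5 (cut(9)): [0 3 10 1 5 7 9 4 6 8 2]
After op 6 (reverse): [2 8 6 4 9 7 5 1 10 3 0]
After op 7 (out_shuffle): [2 5 8 1 6 10 4 3 9 0 7]
Card 6 is at position 4.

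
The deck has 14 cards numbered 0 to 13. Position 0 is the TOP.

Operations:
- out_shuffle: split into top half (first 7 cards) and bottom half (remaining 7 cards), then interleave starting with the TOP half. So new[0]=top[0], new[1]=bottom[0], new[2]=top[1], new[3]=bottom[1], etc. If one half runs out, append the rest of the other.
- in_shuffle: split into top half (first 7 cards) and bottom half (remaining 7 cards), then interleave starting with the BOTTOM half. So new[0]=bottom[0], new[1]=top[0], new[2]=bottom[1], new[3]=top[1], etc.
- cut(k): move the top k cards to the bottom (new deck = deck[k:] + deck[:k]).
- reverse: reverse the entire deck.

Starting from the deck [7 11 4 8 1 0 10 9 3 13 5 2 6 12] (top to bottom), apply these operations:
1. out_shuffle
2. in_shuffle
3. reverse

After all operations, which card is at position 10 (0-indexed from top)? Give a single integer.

After op 1 (out_shuffle): [7 9 11 3 4 13 8 5 1 2 0 6 10 12]
After op 2 (in_shuffle): [5 7 1 9 2 11 0 3 6 4 10 13 12 8]
After op 3 (reverse): [8 12 13 10 4 6 3 0 11 2 9 1 7 5]
Position 10: card 9.

Answer: 9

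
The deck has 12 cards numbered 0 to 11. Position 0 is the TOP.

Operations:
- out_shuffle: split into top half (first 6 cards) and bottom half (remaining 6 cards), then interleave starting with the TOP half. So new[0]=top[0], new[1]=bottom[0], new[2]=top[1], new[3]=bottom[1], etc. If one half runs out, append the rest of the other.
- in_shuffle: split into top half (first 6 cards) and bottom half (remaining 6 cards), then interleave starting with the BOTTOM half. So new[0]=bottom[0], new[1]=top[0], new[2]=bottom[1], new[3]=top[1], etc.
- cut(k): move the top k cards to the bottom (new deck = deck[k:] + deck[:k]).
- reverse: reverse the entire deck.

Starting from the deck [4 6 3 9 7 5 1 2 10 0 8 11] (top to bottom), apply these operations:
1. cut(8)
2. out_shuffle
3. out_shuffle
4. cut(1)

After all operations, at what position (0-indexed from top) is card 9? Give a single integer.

Answer: 5

Derivation:
After op 1 (cut(8)): [10 0 8 11 4 6 3 9 7 5 1 2]
After op 2 (out_shuffle): [10 3 0 9 8 7 11 5 4 1 6 2]
After op 3 (out_shuffle): [10 11 3 5 0 4 9 1 8 6 7 2]
After op 4 (cut(1)): [11 3 5 0 4 9 1 8 6 7 2 10]
Card 9 is at position 5.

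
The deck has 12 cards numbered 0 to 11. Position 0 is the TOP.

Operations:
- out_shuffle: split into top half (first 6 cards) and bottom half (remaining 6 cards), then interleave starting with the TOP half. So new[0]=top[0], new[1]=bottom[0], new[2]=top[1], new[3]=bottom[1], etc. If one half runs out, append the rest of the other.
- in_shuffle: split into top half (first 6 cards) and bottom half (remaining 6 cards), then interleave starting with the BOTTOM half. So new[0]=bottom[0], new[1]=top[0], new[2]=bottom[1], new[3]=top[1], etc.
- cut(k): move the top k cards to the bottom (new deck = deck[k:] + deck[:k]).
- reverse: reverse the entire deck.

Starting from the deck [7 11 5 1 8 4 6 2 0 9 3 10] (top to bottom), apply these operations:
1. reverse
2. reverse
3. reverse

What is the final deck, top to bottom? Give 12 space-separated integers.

After op 1 (reverse): [10 3 9 0 2 6 4 8 1 5 11 7]
After op 2 (reverse): [7 11 5 1 8 4 6 2 0 9 3 10]
After op 3 (reverse): [10 3 9 0 2 6 4 8 1 5 11 7]

Answer: 10 3 9 0 2 6 4 8 1 5 11 7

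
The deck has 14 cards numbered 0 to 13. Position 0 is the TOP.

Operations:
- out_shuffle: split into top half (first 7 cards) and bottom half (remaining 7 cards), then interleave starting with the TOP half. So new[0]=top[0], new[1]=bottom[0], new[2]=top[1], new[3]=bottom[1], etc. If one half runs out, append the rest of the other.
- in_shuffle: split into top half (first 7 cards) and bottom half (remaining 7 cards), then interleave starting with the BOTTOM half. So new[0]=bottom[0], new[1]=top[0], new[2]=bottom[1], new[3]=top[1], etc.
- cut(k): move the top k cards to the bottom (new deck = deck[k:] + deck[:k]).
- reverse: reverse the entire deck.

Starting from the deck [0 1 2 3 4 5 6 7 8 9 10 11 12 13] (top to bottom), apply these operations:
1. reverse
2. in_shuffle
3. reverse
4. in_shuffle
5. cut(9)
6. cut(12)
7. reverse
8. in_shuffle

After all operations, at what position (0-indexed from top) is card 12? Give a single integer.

After op 1 (reverse): [13 12 11 10 9 8 7 6 5 4 3 2 1 0]
After op 2 (in_shuffle): [6 13 5 12 4 11 3 10 2 9 1 8 0 7]
After op 3 (reverse): [7 0 8 1 9 2 10 3 11 4 12 5 13 6]
After op 4 (in_shuffle): [3 7 11 0 4 8 12 1 5 9 13 2 6 10]
After op 5 (cut(9)): [9 13 2 6 10 3 7 11 0 4 8 12 1 5]
After op 6 (cut(12)): [1 5 9 13 2 6 10 3 7 11 0 4 8 12]
After op 7 (reverse): [12 8 4 0 11 7 3 10 6 2 13 9 5 1]
After op 8 (in_shuffle): [10 12 6 8 2 4 13 0 9 11 5 7 1 3]
Card 12 is at position 1.

Answer: 1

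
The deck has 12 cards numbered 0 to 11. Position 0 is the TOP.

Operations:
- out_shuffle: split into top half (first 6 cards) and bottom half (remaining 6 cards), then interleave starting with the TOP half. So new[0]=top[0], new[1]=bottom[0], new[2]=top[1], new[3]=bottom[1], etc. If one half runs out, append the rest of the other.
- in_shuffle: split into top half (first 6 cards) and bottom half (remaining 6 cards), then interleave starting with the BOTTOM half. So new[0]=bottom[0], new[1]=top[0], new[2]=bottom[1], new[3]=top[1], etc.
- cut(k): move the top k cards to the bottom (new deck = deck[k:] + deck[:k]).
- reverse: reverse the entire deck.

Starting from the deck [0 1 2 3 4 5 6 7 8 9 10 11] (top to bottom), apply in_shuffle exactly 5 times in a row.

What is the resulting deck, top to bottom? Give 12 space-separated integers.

After op 1 (in_shuffle): [6 0 7 1 8 2 9 3 10 4 11 5]
After op 2 (in_shuffle): [9 6 3 0 10 7 4 1 11 8 5 2]
After op 3 (in_shuffle): [4 9 1 6 11 3 8 0 5 10 2 7]
After op 4 (in_shuffle): [8 4 0 9 5 1 10 6 2 11 7 3]
After op 5 (in_shuffle): [10 8 6 4 2 0 11 9 7 5 3 1]

Answer: 10 8 6 4 2 0 11 9 7 5 3 1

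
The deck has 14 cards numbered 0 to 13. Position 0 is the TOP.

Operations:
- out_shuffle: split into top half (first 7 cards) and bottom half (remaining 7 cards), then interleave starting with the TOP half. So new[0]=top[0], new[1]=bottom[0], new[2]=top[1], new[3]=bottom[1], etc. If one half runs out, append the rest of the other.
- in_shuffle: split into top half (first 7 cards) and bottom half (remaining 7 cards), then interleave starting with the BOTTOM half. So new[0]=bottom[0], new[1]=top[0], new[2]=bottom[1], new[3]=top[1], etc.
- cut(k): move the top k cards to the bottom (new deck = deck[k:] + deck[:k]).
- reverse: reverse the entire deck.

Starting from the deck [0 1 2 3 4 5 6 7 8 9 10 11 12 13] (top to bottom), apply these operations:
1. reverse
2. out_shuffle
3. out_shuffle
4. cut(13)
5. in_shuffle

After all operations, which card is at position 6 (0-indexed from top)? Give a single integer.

Answer: 1

Derivation:
After op 1 (reverse): [13 12 11 10 9 8 7 6 5 4 3 2 1 0]
After op 2 (out_shuffle): [13 6 12 5 11 4 10 3 9 2 8 1 7 0]
After op 3 (out_shuffle): [13 3 6 9 12 2 5 8 11 1 4 7 10 0]
After op 4 (cut(13)): [0 13 3 6 9 12 2 5 8 11 1 4 7 10]
After op 5 (in_shuffle): [5 0 8 13 11 3 1 6 4 9 7 12 10 2]
Position 6: card 1.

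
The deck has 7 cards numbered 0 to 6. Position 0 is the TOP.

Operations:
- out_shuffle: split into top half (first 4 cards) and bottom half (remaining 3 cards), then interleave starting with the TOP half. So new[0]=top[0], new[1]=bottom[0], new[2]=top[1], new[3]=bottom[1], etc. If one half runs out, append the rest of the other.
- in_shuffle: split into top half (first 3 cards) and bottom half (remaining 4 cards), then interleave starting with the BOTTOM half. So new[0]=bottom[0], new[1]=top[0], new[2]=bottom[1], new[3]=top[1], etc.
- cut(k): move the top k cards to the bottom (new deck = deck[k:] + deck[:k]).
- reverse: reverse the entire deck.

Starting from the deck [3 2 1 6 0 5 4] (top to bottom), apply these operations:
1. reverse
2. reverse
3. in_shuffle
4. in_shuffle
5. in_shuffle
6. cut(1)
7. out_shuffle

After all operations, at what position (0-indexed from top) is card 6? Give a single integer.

After op 1 (reverse): [4 5 0 6 1 2 3]
After op 2 (reverse): [3 2 1 6 0 5 4]
After op 3 (in_shuffle): [6 3 0 2 5 1 4]
After op 4 (in_shuffle): [2 6 5 3 1 0 4]
After op 5 (in_shuffle): [3 2 1 6 0 5 4]
After op 6 (cut(1)): [2 1 6 0 5 4 3]
After op 7 (out_shuffle): [2 5 1 4 6 3 0]
Card 6 is at position 4.

Answer: 4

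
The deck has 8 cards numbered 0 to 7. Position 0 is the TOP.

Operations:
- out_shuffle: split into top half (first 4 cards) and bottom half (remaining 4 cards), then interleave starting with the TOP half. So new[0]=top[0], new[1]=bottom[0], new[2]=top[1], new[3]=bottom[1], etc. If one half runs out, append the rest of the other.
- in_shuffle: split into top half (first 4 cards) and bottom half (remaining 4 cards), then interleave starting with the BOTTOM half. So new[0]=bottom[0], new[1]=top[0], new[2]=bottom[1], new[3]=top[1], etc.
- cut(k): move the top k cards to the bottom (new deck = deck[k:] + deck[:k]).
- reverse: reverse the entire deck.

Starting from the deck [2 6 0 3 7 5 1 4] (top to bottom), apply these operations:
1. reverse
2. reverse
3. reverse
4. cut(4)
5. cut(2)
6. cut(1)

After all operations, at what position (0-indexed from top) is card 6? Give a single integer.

After op 1 (reverse): [4 1 5 7 3 0 6 2]
After op 2 (reverse): [2 6 0 3 7 5 1 4]
After op 3 (reverse): [4 1 5 7 3 0 6 2]
After op 4 (cut(4)): [3 0 6 2 4 1 5 7]
After op 5 (cut(2)): [6 2 4 1 5 7 3 0]
After op 6 (cut(1)): [2 4 1 5 7 3 0 6]
Card 6 is at position 7.

Answer: 7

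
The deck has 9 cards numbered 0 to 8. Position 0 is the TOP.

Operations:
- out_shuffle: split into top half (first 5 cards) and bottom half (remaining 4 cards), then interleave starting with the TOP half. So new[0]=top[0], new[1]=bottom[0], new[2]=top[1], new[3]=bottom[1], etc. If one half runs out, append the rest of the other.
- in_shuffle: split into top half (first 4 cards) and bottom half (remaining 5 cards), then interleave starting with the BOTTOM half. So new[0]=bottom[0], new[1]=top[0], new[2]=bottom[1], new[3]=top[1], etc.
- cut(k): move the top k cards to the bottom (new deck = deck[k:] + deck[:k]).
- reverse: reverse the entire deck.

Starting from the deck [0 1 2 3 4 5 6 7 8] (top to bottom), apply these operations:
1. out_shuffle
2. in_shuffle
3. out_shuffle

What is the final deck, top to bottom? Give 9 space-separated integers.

Answer: 2 1 0 8 7 6 5 4 3

Derivation:
After op 1 (out_shuffle): [0 5 1 6 2 7 3 8 4]
After op 2 (in_shuffle): [2 0 7 5 3 1 8 6 4]
After op 3 (out_shuffle): [2 1 0 8 7 6 5 4 3]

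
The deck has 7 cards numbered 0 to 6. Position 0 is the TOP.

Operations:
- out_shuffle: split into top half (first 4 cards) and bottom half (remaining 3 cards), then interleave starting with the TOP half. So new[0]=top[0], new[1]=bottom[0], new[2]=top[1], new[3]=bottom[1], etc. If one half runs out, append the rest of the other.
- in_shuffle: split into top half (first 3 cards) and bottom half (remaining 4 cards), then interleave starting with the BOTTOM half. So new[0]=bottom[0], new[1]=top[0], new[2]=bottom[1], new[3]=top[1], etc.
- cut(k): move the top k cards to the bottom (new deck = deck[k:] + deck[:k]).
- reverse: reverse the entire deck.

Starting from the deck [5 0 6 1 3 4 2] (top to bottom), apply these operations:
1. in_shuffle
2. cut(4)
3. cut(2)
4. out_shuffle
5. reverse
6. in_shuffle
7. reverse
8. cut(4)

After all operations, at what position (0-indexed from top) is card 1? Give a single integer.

Answer: 0

Derivation:
After op 1 (in_shuffle): [1 5 3 0 4 6 2]
After op 2 (cut(4)): [4 6 2 1 5 3 0]
After op 3 (cut(2)): [2 1 5 3 0 4 6]
After op 4 (out_shuffle): [2 0 1 4 5 6 3]
After op 5 (reverse): [3 6 5 4 1 0 2]
After op 6 (in_shuffle): [4 3 1 6 0 5 2]
After op 7 (reverse): [2 5 0 6 1 3 4]
After op 8 (cut(4)): [1 3 4 2 5 0 6]
Card 1 is at position 0.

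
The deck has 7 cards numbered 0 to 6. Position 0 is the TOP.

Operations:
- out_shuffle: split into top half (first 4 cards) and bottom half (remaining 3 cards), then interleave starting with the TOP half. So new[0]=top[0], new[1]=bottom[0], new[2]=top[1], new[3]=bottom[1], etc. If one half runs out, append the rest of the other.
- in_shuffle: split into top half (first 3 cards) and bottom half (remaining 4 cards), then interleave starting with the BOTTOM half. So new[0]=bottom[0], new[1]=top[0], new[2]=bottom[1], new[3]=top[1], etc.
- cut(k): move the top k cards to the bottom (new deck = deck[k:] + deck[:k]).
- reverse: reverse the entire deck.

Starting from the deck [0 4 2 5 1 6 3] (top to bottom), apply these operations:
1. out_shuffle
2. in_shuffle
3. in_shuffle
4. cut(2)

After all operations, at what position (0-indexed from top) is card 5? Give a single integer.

After op 1 (out_shuffle): [0 1 4 6 2 3 5]
After op 2 (in_shuffle): [6 0 2 1 3 4 5]
After op 3 (in_shuffle): [1 6 3 0 4 2 5]
After op 4 (cut(2)): [3 0 4 2 5 1 6]
Card 5 is at position 4.

Answer: 4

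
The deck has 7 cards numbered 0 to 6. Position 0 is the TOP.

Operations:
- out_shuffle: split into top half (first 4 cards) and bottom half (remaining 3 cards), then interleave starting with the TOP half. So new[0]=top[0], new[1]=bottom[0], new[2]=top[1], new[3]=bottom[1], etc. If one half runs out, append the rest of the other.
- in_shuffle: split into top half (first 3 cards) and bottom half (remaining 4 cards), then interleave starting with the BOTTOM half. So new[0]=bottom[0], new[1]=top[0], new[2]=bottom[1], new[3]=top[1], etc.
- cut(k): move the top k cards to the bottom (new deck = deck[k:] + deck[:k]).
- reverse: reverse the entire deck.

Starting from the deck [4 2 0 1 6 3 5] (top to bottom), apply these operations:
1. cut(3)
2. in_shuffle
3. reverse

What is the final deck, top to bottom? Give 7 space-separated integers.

After op 1 (cut(3)): [1 6 3 5 4 2 0]
After op 2 (in_shuffle): [5 1 4 6 2 3 0]
After op 3 (reverse): [0 3 2 6 4 1 5]

Answer: 0 3 2 6 4 1 5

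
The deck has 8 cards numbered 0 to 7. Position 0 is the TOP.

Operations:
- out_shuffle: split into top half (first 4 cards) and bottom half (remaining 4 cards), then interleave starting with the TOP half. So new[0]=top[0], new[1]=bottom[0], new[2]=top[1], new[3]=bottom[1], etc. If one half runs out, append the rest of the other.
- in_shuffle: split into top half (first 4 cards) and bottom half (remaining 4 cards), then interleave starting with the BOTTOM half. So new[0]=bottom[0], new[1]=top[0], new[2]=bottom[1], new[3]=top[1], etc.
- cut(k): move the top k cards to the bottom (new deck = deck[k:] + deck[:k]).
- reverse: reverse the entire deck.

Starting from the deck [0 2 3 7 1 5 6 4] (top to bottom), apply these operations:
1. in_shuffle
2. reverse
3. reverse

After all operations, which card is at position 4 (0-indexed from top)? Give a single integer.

After op 1 (in_shuffle): [1 0 5 2 6 3 4 7]
After op 2 (reverse): [7 4 3 6 2 5 0 1]
After op 3 (reverse): [1 0 5 2 6 3 4 7]
Position 4: card 6.

Answer: 6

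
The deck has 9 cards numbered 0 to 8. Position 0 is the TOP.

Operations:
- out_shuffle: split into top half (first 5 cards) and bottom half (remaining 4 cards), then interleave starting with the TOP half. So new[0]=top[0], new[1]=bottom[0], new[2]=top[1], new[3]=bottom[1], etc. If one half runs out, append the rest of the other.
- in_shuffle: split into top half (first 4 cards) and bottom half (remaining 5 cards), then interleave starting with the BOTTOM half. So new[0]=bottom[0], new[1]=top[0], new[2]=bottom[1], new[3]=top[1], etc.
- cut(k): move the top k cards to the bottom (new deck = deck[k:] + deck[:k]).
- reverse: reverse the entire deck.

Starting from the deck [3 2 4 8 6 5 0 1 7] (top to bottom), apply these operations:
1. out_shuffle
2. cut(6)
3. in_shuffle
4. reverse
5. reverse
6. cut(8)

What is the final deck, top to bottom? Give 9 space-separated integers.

Answer: 1 5 8 2 7 0 6 4 3

Derivation:
After op 1 (out_shuffle): [3 5 2 0 4 1 8 7 6]
After op 2 (cut(6)): [8 7 6 3 5 2 0 4 1]
After op 3 (in_shuffle): [5 8 2 7 0 6 4 3 1]
After op 4 (reverse): [1 3 4 6 0 7 2 8 5]
After op 5 (reverse): [5 8 2 7 0 6 4 3 1]
After op 6 (cut(8)): [1 5 8 2 7 0 6 4 3]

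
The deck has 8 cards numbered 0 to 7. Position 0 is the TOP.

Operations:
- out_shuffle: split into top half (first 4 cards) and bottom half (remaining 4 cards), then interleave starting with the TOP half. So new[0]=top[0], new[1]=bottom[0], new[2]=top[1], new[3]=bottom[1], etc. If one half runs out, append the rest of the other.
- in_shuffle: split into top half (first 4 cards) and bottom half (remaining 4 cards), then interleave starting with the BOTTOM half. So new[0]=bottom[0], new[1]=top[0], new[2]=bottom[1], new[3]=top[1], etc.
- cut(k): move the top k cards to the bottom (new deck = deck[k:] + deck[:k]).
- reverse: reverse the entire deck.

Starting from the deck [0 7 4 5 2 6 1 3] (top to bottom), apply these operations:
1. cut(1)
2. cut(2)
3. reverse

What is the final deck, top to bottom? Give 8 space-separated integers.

After op 1 (cut(1)): [7 4 5 2 6 1 3 0]
After op 2 (cut(2)): [5 2 6 1 3 0 7 4]
After op 3 (reverse): [4 7 0 3 1 6 2 5]

Answer: 4 7 0 3 1 6 2 5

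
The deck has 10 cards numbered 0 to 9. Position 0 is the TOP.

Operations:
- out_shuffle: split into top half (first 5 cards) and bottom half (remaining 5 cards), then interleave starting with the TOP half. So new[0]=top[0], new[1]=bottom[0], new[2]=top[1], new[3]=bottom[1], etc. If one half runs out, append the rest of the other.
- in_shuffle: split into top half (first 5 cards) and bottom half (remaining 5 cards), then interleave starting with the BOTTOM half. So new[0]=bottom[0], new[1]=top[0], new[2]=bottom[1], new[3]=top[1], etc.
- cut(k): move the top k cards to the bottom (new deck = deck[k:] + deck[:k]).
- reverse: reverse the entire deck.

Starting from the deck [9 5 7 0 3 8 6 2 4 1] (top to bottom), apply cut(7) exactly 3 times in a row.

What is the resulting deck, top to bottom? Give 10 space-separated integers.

Answer: 5 7 0 3 8 6 2 4 1 9

Derivation:
After op 1 (cut(7)): [2 4 1 9 5 7 0 3 8 6]
After op 2 (cut(7)): [3 8 6 2 4 1 9 5 7 0]
After op 3 (cut(7)): [5 7 0 3 8 6 2 4 1 9]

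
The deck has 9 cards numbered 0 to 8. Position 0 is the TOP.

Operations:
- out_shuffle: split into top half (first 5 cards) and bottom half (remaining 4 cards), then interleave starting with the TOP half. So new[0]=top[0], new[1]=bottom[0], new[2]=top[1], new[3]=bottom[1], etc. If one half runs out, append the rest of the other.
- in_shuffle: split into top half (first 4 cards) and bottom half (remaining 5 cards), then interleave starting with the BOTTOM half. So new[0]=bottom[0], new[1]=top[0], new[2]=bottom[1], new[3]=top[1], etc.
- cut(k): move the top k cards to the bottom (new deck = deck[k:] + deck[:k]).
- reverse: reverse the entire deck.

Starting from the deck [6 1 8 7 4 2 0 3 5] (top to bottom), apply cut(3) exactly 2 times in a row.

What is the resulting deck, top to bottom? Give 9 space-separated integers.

Answer: 0 3 5 6 1 8 7 4 2

Derivation:
After op 1 (cut(3)): [7 4 2 0 3 5 6 1 8]
After op 2 (cut(3)): [0 3 5 6 1 8 7 4 2]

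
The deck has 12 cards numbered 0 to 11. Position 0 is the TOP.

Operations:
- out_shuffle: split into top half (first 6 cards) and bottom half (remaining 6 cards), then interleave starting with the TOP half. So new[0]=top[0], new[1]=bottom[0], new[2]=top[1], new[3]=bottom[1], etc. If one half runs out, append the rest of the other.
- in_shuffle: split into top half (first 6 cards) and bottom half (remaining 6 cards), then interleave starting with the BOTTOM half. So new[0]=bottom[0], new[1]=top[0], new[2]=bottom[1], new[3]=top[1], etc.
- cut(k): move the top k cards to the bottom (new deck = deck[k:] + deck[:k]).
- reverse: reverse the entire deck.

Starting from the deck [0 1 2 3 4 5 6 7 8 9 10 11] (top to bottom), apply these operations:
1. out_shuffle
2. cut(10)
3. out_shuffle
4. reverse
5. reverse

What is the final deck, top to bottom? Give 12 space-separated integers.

Answer: 5 2 11 8 0 3 6 9 1 4 7 10

Derivation:
After op 1 (out_shuffle): [0 6 1 7 2 8 3 9 4 10 5 11]
After op 2 (cut(10)): [5 11 0 6 1 7 2 8 3 9 4 10]
After op 3 (out_shuffle): [5 2 11 8 0 3 6 9 1 4 7 10]
After op 4 (reverse): [10 7 4 1 9 6 3 0 8 11 2 5]
After op 5 (reverse): [5 2 11 8 0 3 6 9 1 4 7 10]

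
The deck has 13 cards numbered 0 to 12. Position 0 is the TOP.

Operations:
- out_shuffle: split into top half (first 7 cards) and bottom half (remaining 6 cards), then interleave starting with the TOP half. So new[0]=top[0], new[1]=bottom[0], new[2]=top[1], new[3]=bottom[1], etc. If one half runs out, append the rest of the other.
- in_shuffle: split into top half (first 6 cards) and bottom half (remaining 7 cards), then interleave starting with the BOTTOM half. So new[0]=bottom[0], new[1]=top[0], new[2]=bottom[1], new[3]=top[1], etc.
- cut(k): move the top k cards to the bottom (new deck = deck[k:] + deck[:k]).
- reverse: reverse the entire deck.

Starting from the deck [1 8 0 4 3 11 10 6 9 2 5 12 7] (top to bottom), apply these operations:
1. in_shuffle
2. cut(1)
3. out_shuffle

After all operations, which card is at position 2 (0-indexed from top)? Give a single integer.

Answer: 6

Derivation:
After op 1 (in_shuffle): [10 1 6 8 9 0 2 4 5 3 12 11 7]
After op 2 (cut(1)): [1 6 8 9 0 2 4 5 3 12 11 7 10]
After op 3 (out_shuffle): [1 5 6 3 8 12 9 11 0 7 2 10 4]
Position 2: card 6.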